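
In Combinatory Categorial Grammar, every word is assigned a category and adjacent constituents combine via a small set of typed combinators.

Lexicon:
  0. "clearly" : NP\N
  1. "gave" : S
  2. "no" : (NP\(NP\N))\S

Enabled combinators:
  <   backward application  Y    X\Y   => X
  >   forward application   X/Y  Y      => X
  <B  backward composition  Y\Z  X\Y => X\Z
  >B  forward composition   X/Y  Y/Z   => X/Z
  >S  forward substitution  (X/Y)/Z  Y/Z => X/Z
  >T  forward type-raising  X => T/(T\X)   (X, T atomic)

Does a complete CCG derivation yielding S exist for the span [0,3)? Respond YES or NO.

NP\N S (NP\(NP\N))\S
CKY chart[0,3] = {N/(N\NP), NP, NP/(NP\NP), PP/(PP\NP), S/(S\NP)}; S ∉ chart

NO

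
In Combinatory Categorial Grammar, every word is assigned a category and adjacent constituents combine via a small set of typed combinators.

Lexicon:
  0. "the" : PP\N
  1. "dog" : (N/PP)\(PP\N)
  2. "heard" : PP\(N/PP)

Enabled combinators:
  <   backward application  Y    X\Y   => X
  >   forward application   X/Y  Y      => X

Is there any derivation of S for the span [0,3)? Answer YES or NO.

NO

PP\N (N/PP)\(PP\N) PP\(N/PP)
CKY chart[0,3] = {PP}; S ∉ chart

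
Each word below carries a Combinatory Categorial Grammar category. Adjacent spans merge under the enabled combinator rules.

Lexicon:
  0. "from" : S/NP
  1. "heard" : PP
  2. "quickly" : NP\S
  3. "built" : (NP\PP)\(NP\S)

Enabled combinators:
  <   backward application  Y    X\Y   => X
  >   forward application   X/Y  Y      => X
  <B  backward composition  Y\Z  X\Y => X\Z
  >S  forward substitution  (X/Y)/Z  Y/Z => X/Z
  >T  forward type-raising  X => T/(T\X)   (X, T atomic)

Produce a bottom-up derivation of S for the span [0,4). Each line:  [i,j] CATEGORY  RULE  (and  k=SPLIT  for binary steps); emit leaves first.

[0,4] S   >
  [0,1] "from" : S/NP
  [1,4] NP   <
    [1,2] "heard" : PP
    [2,4] NP\PP   <
      [2,3] "quickly" : NP\S
      [3,4] "built" : (NP\PP)\(NP\S)

[0,1] S/NP  lex  "from"
[1,2] PP  lex  "heard"
[2,3] NP\S  lex  "quickly"
[3,4] (NP\PP)\(NP\S)  lex  "built"
[2,4] NP\PP  <  k=3
[1,4] NP  <  k=2
[0,4] S  >  k=1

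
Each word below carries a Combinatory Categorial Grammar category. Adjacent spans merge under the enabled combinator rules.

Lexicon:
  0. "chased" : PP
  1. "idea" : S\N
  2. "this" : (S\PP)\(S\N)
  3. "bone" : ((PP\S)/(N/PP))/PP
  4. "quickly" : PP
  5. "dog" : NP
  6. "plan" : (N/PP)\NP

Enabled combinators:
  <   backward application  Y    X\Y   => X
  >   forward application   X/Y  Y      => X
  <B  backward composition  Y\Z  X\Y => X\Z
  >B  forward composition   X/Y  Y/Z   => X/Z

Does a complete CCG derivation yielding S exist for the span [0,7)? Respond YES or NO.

NO

PP S\N (S\PP)\(S\N) ((PP\S)/(N/PP))/PP PP NP (N/PP)\NP
CKY chart[0,7] = {PP}; S ∉ chart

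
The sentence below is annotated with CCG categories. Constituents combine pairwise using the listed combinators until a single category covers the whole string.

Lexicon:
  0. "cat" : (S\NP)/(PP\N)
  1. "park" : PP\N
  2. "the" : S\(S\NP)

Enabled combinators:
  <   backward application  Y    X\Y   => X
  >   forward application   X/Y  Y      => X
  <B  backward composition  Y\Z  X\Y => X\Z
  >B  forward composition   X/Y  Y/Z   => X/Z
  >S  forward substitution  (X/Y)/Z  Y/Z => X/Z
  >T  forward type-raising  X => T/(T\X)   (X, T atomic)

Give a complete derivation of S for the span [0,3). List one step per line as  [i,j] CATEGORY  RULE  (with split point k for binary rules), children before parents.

[0,3] S   <
  [0,2] S\NP   >
    [0,1] "cat" : (S\NP)/(PP\N)
    [1,2] "park" : PP\N
  [2,3] "the" : S\(S\NP)

[0,1] (S\NP)/(PP\N)  lex  "cat"
[1,2] PP\N  lex  "park"
[0,2] S\NP  >  k=1
[2,3] S\(S\NP)  lex  "the"
[0,3] S  <  k=2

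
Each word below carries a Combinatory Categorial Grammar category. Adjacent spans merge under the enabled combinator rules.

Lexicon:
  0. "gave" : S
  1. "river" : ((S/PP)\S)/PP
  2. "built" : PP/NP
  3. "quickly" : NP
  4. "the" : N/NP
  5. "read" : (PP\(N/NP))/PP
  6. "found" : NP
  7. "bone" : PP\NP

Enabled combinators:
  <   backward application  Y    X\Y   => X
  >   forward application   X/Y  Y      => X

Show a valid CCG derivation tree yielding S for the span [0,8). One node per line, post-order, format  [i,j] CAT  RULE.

[0,8] S   >
  [0,4] S/PP   <
    [0,1] "gave" : S
    [1,4] (S/PP)\S   >
      [1,2] "river" : ((S/PP)\S)/PP
      [2,4] PP   >
        [2,3] "built" : PP/NP
        [3,4] "quickly" : NP
  [4,8] PP   <
    [4,5] "the" : N/NP
    [5,8] PP\(N/NP)   >
      [5,6] "read" : (PP\(N/NP))/PP
      [6,8] PP   <
        [6,7] "found" : NP
        [7,8] "bone" : PP\NP

[0,1] S  lex  "gave"
[1,2] ((S/PP)\S)/PP  lex  "river"
[2,3] PP/NP  lex  "built"
[3,4] NP  lex  "quickly"
[2,4] PP  >  k=3
[1,4] (S/PP)\S  >  k=2
[0,4] S/PP  <  k=1
[4,5] N/NP  lex  "the"
[5,6] (PP\(N/NP))/PP  lex  "read"
[6,7] NP  lex  "found"
[7,8] PP\NP  lex  "bone"
[6,8] PP  <  k=7
[5,8] PP\(N/NP)  >  k=6
[4,8] PP  <  k=5
[0,8] S  >  k=4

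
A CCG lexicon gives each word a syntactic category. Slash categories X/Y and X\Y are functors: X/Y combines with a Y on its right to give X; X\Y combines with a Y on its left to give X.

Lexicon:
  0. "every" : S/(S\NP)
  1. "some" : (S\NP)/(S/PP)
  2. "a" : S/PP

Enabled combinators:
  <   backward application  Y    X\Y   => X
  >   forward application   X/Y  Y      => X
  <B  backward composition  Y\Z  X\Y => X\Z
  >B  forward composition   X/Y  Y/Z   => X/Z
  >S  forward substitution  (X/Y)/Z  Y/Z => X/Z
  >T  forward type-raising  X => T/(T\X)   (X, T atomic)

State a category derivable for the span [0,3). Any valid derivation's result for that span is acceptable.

[0,3] S   >
  [0,1] "every" : S/(S\NP)
  [1,3] S\NP   >
    [1,2] "some" : (S\NP)/(S/PP)
    [2,3] "a" : S/PP

S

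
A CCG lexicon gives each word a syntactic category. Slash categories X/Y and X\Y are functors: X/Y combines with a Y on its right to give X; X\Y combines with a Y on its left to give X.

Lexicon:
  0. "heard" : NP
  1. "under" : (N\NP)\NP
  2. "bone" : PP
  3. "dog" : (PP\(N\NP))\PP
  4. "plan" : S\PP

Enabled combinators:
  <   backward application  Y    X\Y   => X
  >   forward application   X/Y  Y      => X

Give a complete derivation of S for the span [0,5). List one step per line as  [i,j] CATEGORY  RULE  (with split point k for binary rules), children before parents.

[0,5] S   <
  [0,4] PP   <
    [0,2] N\NP   <
      [0,1] "heard" : NP
      [1,2] "under" : (N\NP)\NP
    [2,4] PP\(N\NP)   <
      [2,3] "bone" : PP
      [3,4] "dog" : (PP\(N\NP))\PP
  [4,5] "plan" : S\PP

[0,1] NP  lex  "heard"
[1,2] (N\NP)\NP  lex  "under"
[0,2] N\NP  <  k=1
[2,3] PP  lex  "bone"
[3,4] (PP\(N\NP))\PP  lex  "dog"
[2,4] PP\(N\NP)  <  k=3
[0,4] PP  <  k=2
[4,5] S\PP  lex  "plan"
[0,5] S  <  k=4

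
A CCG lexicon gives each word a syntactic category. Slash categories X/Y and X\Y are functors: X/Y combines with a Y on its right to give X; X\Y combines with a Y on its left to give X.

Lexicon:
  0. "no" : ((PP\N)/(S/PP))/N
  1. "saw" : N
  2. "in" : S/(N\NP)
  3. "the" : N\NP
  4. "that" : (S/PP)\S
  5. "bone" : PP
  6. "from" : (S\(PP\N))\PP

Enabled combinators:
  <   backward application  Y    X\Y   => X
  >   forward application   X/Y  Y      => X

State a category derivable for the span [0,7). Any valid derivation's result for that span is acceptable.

[0,7] S   <
  [0,5] PP\N   >
    [0,2] (PP\N)/(S/PP)   >
      [0,1] "no" : ((PP\N)/(S/PP))/N
      [1,2] "saw" : N
    [2,5] S/PP   <
      [2,4] S   >
        [2,3] "in" : S/(N\NP)
        [3,4] "the" : N\NP
      [4,5] "that" : (S/PP)\S
  [5,7] S\(PP\N)   <
    [5,6] "bone" : PP
    [6,7] "from" : (S\(PP\N))\PP

S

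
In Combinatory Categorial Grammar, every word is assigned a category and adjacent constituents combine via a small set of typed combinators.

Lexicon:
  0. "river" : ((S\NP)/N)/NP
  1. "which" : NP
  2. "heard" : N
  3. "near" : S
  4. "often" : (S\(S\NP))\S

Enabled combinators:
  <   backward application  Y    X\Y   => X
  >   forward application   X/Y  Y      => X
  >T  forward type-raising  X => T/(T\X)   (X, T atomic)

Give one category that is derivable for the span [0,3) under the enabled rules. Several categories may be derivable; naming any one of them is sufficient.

S\NP

[0,5] S   <
  [0,3] S\NP   >
    [0,2] (S\NP)/N   >
      [0,1] "river" : ((S\NP)/N)/NP
      [1,2] "which" : NP
    [2,3] "heard" : N
  [3,5] S\(S\NP)   <
    [3,4] "near" : S
    [4,5] "often" : (S\(S\NP))\S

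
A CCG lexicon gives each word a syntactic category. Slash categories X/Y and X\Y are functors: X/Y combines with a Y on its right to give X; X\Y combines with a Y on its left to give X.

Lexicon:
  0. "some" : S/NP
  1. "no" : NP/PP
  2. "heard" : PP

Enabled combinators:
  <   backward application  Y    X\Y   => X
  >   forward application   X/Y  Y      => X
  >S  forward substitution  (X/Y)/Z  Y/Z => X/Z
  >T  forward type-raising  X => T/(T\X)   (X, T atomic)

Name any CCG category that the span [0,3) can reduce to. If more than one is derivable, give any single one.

[0,3] S   >
  [0,1] "some" : S/NP
  [1,3] NP   >
    [1,2] "no" : NP/PP
    [2,3] "heard" : PP

S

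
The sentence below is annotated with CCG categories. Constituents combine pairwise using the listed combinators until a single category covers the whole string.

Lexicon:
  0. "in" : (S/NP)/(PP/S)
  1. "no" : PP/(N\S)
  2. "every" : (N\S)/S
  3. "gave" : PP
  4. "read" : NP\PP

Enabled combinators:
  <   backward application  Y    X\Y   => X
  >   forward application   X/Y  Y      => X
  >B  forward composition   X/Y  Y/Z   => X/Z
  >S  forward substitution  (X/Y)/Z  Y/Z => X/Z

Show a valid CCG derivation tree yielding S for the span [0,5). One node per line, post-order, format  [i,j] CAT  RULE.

[0,5] S   >
  [0,3] S/NP   >
    [0,1] "in" : (S/NP)/(PP/S)
    [1,3] PP/S   >B
      [1,2] "no" : PP/(N\S)
      [2,3] "every" : (N\S)/S
  [3,5] NP   <
    [3,4] "gave" : PP
    [4,5] "read" : NP\PP

[0,1] (S/NP)/(PP/S)  lex  "in"
[1,2] PP/(N\S)  lex  "no"
[2,3] (N\S)/S  lex  "every"
[1,3] PP/S  >B  k=2
[0,3] S/NP  >  k=1
[3,4] PP  lex  "gave"
[4,5] NP\PP  lex  "read"
[3,5] NP  <  k=4
[0,5] S  >  k=3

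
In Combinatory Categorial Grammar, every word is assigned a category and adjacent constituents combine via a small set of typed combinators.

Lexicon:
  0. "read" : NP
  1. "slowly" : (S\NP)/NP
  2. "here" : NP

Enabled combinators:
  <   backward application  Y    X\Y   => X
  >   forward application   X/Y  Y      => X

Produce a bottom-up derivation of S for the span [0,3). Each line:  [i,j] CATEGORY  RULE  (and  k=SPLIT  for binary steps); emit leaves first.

[0,3] S   <
  [0,1] "read" : NP
  [1,3] S\NP   >
    [1,2] "slowly" : (S\NP)/NP
    [2,3] "here" : NP

[0,1] NP  lex  "read"
[1,2] (S\NP)/NP  lex  "slowly"
[2,3] NP  lex  "here"
[1,3] S\NP  >  k=2
[0,3] S  <  k=1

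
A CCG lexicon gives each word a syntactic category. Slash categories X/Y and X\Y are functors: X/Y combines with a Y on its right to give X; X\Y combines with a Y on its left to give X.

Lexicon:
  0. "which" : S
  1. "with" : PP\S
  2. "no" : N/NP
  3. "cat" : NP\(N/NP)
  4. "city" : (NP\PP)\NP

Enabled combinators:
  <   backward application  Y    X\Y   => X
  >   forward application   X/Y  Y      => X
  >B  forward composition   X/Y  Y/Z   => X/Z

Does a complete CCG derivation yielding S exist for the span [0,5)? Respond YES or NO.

S PP\S N/NP NP\(N/NP) (NP\PP)\NP
CKY chart[0,5] = {NP}; S ∉ chart

NO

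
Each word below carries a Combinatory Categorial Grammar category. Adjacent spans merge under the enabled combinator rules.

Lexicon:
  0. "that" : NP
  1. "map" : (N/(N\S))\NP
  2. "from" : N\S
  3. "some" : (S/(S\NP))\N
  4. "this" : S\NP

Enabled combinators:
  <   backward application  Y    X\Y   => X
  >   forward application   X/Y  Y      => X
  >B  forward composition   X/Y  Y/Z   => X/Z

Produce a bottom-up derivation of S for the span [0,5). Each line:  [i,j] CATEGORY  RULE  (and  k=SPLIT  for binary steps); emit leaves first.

[0,5] S   >
  [0,4] S/(S\NP)   <
    [0,3] N   >
      [0,2] N/(N\S)   <
        [0,1] "that" : NP
        [1,2] "map" : (N/(N\S))\NP
      [2,3] "from" : N\S
    [3,4] "some" : (S/(S\NP))\N
  [4,5] "this" : S\NP

[0,1] NP  lex  "that"
[1,2] (N/(N\S))\NP  lex  "map"
[0,2] N/(N\S)  <  k=1
[2,3] N\S  lex  "from"
[0,3] N  >  k=2
[3,4] (S/(S\NP))\N  lex  "some"
[0,4] S/(S\NP)  <  k=3
[4,5] S\NP  lex  "this"
[0,5] S  >  k=4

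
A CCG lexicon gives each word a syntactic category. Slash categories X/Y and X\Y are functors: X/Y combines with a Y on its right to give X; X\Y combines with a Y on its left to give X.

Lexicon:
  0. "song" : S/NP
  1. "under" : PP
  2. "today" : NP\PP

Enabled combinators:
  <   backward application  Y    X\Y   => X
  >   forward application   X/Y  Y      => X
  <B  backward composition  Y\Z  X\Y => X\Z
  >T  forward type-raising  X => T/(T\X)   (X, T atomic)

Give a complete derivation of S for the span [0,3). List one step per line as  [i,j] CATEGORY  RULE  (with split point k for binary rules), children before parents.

[0,1] S/NP  lex  "song"
[1,2] PP  lex  "under"
[2,3] NP\PP  lex  "today"
[1,3] NP  <  k=2
[0,3] S  >  k=1

[0,3] S   >
  [0,1] "song" : S/NP
  [1,3] NP   <
    [1,2] "under" : PP
    [2,3] "today" : NP\PP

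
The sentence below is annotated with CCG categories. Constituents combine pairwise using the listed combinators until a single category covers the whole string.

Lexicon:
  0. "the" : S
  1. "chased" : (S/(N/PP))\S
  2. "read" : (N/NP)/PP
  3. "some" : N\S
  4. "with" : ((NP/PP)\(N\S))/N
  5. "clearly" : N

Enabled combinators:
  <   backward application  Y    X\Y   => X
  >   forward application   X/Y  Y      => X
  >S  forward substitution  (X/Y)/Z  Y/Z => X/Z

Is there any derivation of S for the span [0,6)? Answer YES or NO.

YES

[0,6] S   >
  [0,2] S/(N/PP)   <
    [0,1] "the" : S
    [1,2] "chased" : (S/(N/PP))\S
  [2,6] N/PP   >S
    [2,3] "read" : (N/NP)/PP
    [3,6] NP/PP   <
      [3,4] "some" : N\S
      [4,6] (NP/PP)\(N\S)   >
        [4,5] "with" : ((NP/PP)\(N\S))/N
        [5,6] "clearly" : N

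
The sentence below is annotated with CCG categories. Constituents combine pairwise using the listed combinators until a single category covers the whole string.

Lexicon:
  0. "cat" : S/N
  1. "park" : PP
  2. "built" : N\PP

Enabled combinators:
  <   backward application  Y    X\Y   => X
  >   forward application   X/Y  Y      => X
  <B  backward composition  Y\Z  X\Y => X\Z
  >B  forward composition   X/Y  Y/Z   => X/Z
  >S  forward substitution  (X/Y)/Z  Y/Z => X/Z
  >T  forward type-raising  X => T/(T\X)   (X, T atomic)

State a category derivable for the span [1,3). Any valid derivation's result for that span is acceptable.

N

[0,3] S   >
  [0,1] "cat" : S/N
  [1,3] N   <
    [1,2] "park" : PP
    [2,3] "built" : N\PP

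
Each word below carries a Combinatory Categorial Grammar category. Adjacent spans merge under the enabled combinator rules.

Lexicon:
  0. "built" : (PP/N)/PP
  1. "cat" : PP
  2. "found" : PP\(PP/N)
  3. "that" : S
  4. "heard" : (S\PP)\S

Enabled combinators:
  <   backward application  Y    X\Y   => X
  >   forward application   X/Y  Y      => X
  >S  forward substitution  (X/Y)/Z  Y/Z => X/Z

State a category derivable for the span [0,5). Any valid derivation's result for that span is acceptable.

S

[0,5] S   <
  [0,3] PP   <
    [0,2] PP/N   >
      [0,1] "built" : (PP/N)/PP
      [1,2] "cat" : PP
    [2,3] "found" : PP\(PP/N)
  [3,5] S\PP   <
    [3,4] "that" : S
    [4,5] "heard" : (S\PP)\S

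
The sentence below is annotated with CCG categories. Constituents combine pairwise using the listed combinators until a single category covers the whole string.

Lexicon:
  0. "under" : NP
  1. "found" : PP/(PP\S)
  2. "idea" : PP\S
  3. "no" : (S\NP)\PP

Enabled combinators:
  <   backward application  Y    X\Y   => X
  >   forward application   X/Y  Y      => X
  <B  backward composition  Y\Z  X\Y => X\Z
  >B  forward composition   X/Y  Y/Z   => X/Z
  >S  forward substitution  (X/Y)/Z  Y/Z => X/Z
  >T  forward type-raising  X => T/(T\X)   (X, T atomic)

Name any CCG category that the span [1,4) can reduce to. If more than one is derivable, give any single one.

S\NP

[0,4] S   >
  [0,1] S/(S\NP)   >T
    [0,1] "under" : NP
  [1,4] S\NP   <
    [1,3] PP   >
      [1,2] "found" : PP/(PP\S)
      [2,3] "idea" : PP\S
    [3,4] "no" : (S\NP)\PP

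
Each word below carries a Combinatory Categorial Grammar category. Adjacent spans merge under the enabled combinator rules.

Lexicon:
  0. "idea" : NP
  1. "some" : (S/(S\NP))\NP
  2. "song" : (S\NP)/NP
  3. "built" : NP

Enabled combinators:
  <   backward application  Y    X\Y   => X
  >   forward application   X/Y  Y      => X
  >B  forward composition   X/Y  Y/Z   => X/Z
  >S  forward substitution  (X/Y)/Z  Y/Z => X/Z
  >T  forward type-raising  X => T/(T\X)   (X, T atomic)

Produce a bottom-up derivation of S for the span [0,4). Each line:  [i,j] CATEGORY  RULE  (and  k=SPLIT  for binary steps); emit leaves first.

[0,1] NP  lex  "idea"
[1,2] (S/(S\NP))\NP  lex  "some"
[0,2] S/(S\NP)  <  k=1
[2,3] (S\NP)/NP  lex  "song"
[3,4] NP  lex  "built"
[2,4] S\NP  >  k=3
[0,4] S  >  k=2

[0,4] S   >
  [0,2] S/(S\NP)   <
    [0,1] "idea" : NP
    [1,2] "some" : (S/(S\NP))\NP
  [2,4] S\NP   >
    [2,3] "song" : (S\NP)/NP
    [3,4] "built" : NP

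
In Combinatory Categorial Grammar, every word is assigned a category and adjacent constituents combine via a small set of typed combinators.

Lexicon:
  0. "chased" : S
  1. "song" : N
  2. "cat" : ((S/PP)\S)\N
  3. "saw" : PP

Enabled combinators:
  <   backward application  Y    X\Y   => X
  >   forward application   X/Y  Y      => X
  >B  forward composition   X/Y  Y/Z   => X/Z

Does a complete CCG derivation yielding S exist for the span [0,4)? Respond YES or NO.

YES

[0,4] S   >
  [0,3] S/PP   <
    [0,1] "chased" : S
    [1,3] (S/PP)\S   <
      [1,2] "song" : N
      [2,3] "cat" : ((S/PP)\S)\N
  [3,4] "saw" : PP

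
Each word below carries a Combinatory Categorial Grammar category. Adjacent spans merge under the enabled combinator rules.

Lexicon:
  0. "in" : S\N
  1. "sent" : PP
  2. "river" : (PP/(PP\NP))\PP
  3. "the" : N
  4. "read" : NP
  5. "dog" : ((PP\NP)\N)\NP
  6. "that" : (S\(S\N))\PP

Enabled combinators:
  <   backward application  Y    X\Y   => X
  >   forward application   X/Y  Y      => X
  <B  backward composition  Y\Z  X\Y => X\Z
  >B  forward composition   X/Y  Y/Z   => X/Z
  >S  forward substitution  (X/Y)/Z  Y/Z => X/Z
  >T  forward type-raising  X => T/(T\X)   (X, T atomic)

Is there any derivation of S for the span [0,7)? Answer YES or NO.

[0,7] S   <
  [0,1] "in" : S\N
  [1,7] S\(S\N)   <
    [1,6] PP   >
      [1,3] PP/(PP\NP)   <
        [1,2] "sent" : PP
        [2,3] "river" : (PP/(PP\NP))\PP
      [3,6] PP\NP   <
        [3,4] "the" : N
        [4,6] (PP\NP)\N   <
          [4,5] "read" : NP
          [5,6] "dog" : ((PP\NP)\N)\NP
    [6,7] "that" : (S\(S\N))\PP

YES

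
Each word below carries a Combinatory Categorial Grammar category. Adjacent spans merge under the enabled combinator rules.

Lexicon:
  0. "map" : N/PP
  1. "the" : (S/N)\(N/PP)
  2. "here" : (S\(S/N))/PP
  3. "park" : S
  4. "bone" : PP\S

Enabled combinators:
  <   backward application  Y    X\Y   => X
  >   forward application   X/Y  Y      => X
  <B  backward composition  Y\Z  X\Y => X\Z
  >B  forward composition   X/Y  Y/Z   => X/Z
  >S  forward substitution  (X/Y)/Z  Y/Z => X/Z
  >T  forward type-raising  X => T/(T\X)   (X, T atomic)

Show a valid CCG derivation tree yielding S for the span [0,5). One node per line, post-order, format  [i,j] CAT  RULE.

[0,1] N/PP  lex  "map"
[1,2] (S/N)\(N/PP)  lex  "the"
[0,2] S/N  <  k=1
[2,3] (S\(S/N))/PP  lex  "here"
[3,4] S  lex  "park"
[4,5] PP\S  lex  "bone"
[3,5] PP  <  k=4
[2,5] S\(S/N)  >  k=3
[0,5] S  <  k=2

[0,5] S   <
  [0,2] S/N   <
    [0,1] "map" : N/PP
    [1,2] "the" : (S/N)\(N/PP)
  [2,5] S\(S/N)   >
    [2,3] "here" : (S\(S/N))/PP
    [3,5] PP   <
      [3,4] "park" : S
      [4,5] "bone" : PP\S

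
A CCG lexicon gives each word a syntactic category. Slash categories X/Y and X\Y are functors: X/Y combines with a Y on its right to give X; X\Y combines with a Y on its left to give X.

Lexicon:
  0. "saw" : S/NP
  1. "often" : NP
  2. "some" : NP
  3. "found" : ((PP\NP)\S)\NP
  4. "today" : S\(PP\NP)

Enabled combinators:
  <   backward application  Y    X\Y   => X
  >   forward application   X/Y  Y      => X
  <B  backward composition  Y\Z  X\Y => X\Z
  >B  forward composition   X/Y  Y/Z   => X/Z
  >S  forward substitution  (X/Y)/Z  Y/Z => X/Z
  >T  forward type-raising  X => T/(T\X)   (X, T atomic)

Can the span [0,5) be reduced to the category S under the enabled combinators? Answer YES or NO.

YES

[0,5] S   <
  [0,4] PP\NP   <
    [0,2] S   >
      [0,1] "saw" : S/NP
      [1,2] "often" : NP
    [2,4] (PP\NP)\S   <
      [2,3] "some" : NP
      [3,4] "found" : ((PP\NP)\S)\NP
  [4,5] "today" : S\(PP\NP)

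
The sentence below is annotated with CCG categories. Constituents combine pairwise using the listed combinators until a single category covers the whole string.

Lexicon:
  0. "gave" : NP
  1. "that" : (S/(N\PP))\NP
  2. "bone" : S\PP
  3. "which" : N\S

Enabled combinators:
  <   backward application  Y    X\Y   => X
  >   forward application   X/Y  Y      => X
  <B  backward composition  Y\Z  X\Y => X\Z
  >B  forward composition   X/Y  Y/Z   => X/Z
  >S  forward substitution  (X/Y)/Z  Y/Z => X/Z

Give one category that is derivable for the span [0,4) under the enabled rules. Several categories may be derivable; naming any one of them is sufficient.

S

[0,4] S   >
  [0,2] S/(N\PP)   <
    [0,1] "gave" : NP
    [1,2] "that" : (S/(N\PP))\NP
  [2,4] N\PP   <B
    [2,3] "bone" : S\PP
    [3,4] "which" : N\S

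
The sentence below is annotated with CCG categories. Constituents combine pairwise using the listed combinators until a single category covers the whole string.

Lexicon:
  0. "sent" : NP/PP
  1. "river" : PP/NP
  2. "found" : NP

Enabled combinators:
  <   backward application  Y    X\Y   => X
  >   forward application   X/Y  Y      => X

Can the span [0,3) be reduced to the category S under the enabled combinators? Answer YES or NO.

NP/PP PP/NP NP
CKY chart[0,3] = {NP}; S ∉ chart

NO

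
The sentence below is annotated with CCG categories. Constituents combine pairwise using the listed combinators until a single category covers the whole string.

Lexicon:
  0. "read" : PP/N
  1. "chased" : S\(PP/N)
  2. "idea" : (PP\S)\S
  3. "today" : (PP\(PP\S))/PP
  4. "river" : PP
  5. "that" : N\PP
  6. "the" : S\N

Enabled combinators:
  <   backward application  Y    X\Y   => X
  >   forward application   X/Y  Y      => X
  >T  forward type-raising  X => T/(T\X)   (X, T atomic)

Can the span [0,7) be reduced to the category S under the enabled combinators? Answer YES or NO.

[0,7] S   <
  [0,6] N   <
    [0,5] PP   <
      [0,3] PP\S   <
        [0,2] S   <
          [0,1] "read" : PP/N
          [1,2] "chased" : S\(PP/N)
        [2,3] "idea" : (PP\S)\S
      [3,5] PP\(PP\S)   >
        [3,4] "today" : (PP\(PP\S))/PP
        [4,5] "river" : PP
    [5,6] "that" : N\PP
  [6,7] "the" : S\N

YES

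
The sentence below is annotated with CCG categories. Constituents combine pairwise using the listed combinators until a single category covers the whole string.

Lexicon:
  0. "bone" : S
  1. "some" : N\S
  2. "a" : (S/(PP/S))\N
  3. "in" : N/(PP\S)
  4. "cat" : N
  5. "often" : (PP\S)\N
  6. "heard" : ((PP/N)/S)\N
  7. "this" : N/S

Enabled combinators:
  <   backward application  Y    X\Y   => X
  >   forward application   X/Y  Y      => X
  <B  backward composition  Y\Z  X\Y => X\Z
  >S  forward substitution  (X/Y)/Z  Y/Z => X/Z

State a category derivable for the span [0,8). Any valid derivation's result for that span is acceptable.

[0,8] S   >
  [0,3] S/(PP/S)   <
    [0,2] N   <
      [0,1] "bone" : S
      [1,2] "some" : N\S
    [2,3] "a" : (S/(PP/S))\N
  [3,8] PP/S   >S
    [3,7] (PP/N)/S   <
      [3,6] N   >
        [3,4] "in" : N/(PP\S)
        [4,6] PP\S   <
          [4,5] "cat" : N
          [5,6] "often" : (PP\S)\N
      [6,7] "heard" : ((PP/N)/S)\N
    [7,8] "this" : N/S

S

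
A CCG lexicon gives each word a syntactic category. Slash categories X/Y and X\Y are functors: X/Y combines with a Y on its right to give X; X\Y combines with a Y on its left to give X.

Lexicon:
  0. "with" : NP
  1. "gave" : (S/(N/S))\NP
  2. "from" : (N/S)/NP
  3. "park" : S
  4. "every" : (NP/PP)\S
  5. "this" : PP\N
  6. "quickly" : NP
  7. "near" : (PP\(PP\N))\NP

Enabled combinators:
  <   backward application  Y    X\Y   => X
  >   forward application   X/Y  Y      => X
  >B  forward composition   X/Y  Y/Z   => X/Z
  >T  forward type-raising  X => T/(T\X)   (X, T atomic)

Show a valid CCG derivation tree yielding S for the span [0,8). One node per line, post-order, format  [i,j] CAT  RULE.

[0,8] S   >
  [0,2] S/(N/S)   <
    [0,1] "with" : NP
    [1,2] "gave" : (S/(N/S))\NP
  [2,8] N/S   >
    [2,3] "from" : (N/S)/NP
    [3,8] NP   >
      [3,5] NP/PP   <
        [3,4] "park" : S
        [4,5] "every" : (NP/PP)\S
      [5,8] PP   <
        [5,6] "this" : PP\N
        [6,8] PP\(PP\N)   <
          [6,7] "quickly" : NP
          [7,8] "near" : (PP\(PP\N))\NP

[0,1] NP  lex  "with"
[1,2] (S/(N/S))\NP  lex  "gave"
[0,2] S/(N/S)  <  k=1
[2,3] (N/S)/NP  lex  "from"
[3,4] S  lex  "park"
[4,5] (NP/PP)\S  lex  "every"
[3,5] NP/PP  <  k=4
[5,6] PP\N  lex  "this"
[6,7] NP  lex  "quickly"
[7,8] (PP\(PP\N))\NP  lex  "near"
[6,8] PP\(PP\N)  <  k=7
[5,8] PP  <  k=6
[3,8] NP  >  k=5
[2,8] N/S  >  k=3
[0,8] S  >  k=2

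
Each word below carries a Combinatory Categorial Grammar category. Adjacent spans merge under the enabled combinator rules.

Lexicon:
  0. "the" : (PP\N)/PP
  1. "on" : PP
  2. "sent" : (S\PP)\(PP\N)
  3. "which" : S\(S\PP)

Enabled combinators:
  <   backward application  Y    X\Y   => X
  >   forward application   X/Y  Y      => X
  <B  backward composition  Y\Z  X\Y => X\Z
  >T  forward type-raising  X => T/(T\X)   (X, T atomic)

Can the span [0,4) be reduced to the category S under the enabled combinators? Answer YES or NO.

YES

[0,4] S   <
  [0,3] S\PP   <
    [0,2] PP\N   >
      [0,1] "the" : (PP\N)/PP
      [1,2] "on" : PP
    [2,3] "sent" : (S\PP)\(PP\N)
  [3,4] "which" : S\(S\PP)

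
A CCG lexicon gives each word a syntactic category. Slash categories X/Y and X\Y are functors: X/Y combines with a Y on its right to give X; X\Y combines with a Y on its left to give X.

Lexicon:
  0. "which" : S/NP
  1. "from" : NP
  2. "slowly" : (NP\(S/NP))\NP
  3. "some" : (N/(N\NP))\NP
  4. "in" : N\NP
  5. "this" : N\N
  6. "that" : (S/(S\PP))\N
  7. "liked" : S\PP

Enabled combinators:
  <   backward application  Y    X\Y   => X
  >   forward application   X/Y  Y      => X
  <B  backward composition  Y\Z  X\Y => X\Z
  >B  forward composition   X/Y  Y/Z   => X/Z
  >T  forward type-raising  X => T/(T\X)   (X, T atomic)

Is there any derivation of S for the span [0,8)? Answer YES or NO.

[0,8] S   >
  [0,7] S/(S\PP)   <
    [0,6] N   >
      [0,4] N/(N\NP)   <
        [0,3] NP   <
          [0,1] "which" : S/NP
          [1,3] NP\(S/NP)   <
            [1,2] "from" : NP
            [2,3] "slowly" : (NP\(S/NP))\NP
        [3,4] "some" : (N/(N\NP))\NP
      [4,6] N\NP   <B
        [4,5] "in" : N\NP
        [5,6] "this" : N\N
    [6,7] "that" : (S/(S\PP))\N
  [7,8] "liked" : S\PP

YES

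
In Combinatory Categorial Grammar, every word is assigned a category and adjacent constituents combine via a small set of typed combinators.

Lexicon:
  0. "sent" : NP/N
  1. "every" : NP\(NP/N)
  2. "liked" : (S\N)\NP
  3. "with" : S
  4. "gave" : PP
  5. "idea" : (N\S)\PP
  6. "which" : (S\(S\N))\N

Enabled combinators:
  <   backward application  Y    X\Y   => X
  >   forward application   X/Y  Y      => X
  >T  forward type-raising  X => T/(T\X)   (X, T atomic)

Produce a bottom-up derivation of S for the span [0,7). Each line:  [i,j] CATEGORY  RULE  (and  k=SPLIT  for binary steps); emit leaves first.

[0,7] S   <
  [0,3] S\N   <
    [0,2] NP   <
      [0,1] "sent" : NP/N
      [1,2] "every" : NP\(NP/N)
    [2,3] "liked" : (S\N)\NP
  [3,7] S\(S\N)   <
    [3,6] N   <
      [3,4] "with" : S
      [4,6] N\S   <
        [4,5] "gave" : PP
        [5,6] "idea" : (N\S)\PP
    [6,7] "which" : (S\(S\N))\N

[0,1] NP/N  lex  "sent"
[1,2] NP\(NP/N)  lex  "every"
[0,2] NP  <  k=1
[2,3] (S\N)\NP  lex  "liked"
[0,3] S\N  <  k=2
[3,4] S  lex  "with"
[4,5] PP  lex  "gave"
[5,6] (N\S)\PP  lex  "idea"
[4,6] N\S  <  k=5
[3,6] N  <  k=4
[6,7] (S\(S\N))\N  lex  "which"
[3,7] S\(S\N)  <  k=6
[0,7] S  <  k=3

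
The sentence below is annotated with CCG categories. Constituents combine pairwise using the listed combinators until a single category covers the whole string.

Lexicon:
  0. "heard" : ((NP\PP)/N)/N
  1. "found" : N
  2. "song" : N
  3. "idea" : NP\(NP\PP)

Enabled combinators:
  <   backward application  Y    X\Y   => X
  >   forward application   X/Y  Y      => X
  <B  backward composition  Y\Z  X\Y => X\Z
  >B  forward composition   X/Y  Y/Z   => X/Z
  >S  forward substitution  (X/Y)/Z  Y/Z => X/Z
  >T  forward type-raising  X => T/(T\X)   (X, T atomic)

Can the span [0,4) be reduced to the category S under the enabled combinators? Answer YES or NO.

NO

((NP\PP)/N)/N N N NP\(NP\PP)
CKY chart[0,4] = {N/(N\NP), NP, NP/(NP\NP), PP/(PP\NP), S/(S\NP)}; S ∉ chart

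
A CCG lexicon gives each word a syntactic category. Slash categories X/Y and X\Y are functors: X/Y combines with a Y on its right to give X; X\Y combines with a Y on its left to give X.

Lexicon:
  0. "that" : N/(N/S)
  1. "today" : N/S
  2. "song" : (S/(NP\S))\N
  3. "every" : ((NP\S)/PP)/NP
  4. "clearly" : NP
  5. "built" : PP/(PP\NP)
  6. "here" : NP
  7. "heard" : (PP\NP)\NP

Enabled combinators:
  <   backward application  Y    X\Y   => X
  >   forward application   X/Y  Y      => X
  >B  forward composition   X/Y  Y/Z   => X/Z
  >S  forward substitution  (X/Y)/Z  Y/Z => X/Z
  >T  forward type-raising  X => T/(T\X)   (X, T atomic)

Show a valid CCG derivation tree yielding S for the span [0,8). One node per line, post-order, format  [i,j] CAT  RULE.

[0,1] N/(N/S)  lex  "that"
[1,2] N/S  lex  "today"
[0,2] N  >  k=1
[2,3] (S/(NP\S))\N  lex  "song"
[0,3] S/(NP\S)  <  k=2
[3,4] ((NP\S)/PP)/NP  lex  "every"
[4,5] NP  lex  "clearly"
[3,5] (NP\S)/PP  >  k=4
[0,5] S/PP  >B  k=3
[5,6] PP/(PP\NP)  lex  "built"
[6,7] NP  lex  "here"
[7,8] (PP\NP)\NP  lex  "heard"
[6,8] PP\NP  <  k=7
[5,8] PP  >  k=6
[0,8] S  >  k=5

[0,8] S   >
  [0,5] S/PP   >B
    [0,3] S/(NP\S)   <
      [0,2] N   >
        [0,1] "that" : N/(N/S)
        [1,2] "today" : N/S
      [2,3] "song" : (S/(NP\S))\N
    [3,5] (NP\S)/PP   >
      [3,4] "every" : ((NP\S)/PP)/NP
      [4,5] "clearly" : NP
  [5,8] PP   >
    [5,6] "built" : PP/(PP\NP)
    [6,8] PP\NP   <
      [6,7] "here" : NP
      [7,8] "heard" : (PP\NP)\NP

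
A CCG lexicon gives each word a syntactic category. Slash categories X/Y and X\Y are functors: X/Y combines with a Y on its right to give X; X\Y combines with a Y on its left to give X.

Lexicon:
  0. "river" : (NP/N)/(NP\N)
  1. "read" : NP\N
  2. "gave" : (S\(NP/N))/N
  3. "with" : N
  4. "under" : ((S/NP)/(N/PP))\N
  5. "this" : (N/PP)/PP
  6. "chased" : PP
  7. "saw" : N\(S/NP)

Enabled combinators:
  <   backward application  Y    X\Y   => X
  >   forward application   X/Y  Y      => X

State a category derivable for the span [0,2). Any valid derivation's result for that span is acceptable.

NP/N

[0,8] S   <
  [0,2] NP/N   >
    [0,1] "river" : (NP/N)/(NP\N)
    [1,2] "read" : NP\N
  [2,8] S\(NP/N)   >
    [2,3] "gave" : (S\(NP/N))/N
    [3,8] N   <
      [3,7] S/NP   >
        [3,5] (S/NP)/(N/PP)   <
          [3,4] "with" : N
          [4,5] "under" : ((S/NP)/(N/PP))\N
        [5,7] N/PP   >
          [5,6] "this" : (N/PP)/PP
          [6,7] "chased" : PP
      [7,8] "saw" : N\(S/NP)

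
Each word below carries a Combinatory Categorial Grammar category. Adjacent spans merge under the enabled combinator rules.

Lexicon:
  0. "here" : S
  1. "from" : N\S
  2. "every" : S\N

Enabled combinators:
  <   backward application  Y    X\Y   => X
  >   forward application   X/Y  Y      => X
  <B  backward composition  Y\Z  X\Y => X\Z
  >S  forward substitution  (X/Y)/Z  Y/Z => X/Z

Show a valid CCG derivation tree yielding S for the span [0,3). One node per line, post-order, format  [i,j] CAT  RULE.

[0,1] S  lex  "here"
[1,2] N\S  lex  "from"
[0,2] N  <  k=1
[2,3] S\N  lex  "every"
[0,3] S  <  k=2

[0,3] S   <
  [0,2] N   <
    [0,1] "here" : S
    [1,2] "from" : N\S
  [2,3] "every" : S\N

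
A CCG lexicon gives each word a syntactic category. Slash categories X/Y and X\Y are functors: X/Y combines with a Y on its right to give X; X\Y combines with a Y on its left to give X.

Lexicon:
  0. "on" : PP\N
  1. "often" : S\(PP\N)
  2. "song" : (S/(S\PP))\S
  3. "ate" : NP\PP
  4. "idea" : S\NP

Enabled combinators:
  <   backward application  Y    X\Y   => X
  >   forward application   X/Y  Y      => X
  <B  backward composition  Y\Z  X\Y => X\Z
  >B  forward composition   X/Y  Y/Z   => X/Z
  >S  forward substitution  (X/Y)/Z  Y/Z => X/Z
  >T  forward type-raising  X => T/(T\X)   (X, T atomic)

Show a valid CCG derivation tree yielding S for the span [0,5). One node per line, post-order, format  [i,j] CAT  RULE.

[0,1] PP\N  lex  "on"
[1,2] S\(PP\N)  lex  "often"
[0,2] S  <  k=1
[2,3] (S/(S\PP))\S  lex  "song"
[0,3] S/(S\PP)  <  k=2
[3,4] NP\PP  lex  "ate"
[4,5] S\NP  lex  "idea"
[3,5] S\PP  <B  k=4
[0,5] S  >  k=3

[0,5] S   >
  [0,3] S/(S\PP)   <
    [0,2] S   <
      [0,1] "on" : PP\N
      [1,2] "often" : S\(PP\N)
    [2,3] "song" : (S/(S\PP))\S
  [3,5] S\PP   <B
    [3,4] "ate" : NP\PP
    [4,5] "idea" : S\NP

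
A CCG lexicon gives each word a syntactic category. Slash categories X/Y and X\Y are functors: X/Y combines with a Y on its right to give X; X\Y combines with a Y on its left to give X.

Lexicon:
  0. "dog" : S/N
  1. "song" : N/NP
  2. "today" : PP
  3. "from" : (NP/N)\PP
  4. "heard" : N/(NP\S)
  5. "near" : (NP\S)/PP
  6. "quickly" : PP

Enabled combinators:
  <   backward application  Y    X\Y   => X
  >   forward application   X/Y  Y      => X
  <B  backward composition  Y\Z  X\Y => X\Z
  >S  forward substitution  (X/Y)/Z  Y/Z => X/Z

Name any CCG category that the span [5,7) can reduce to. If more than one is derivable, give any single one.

NP\S

[0,7] S   >
  [0,1] "dog" : S/N
  [1,7] N   >
    [1,2] "song" : N/NP
    [2,7] NP   >
      [2,4] NP/N   <
        [2,3] "today" : PP
        [3,4] "from" : (NP/N)\PP
      [4,7] N   >
        [4,5] "heard" : N/(NP\S)
        [5,7] NP\S   >
          [5,6] "near" : (NP\S)/PP
          [6,7] "quickly" : PP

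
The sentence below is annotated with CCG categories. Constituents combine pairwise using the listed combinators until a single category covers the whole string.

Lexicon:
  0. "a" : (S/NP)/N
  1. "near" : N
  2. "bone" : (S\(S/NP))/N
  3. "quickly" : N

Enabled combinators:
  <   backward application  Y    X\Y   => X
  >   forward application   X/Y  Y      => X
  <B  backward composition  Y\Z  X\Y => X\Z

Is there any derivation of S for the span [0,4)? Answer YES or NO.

YES

[0,4] S   <
  [0,2] S/NP   >
    [0,1] "a" : (S/NP)/N
    [1,2] "near" : N
  [2,4] S\(S/NP)   >
    [2,3] "bone" : (S\(S/NP))/N
    [3,4] "quickly" : N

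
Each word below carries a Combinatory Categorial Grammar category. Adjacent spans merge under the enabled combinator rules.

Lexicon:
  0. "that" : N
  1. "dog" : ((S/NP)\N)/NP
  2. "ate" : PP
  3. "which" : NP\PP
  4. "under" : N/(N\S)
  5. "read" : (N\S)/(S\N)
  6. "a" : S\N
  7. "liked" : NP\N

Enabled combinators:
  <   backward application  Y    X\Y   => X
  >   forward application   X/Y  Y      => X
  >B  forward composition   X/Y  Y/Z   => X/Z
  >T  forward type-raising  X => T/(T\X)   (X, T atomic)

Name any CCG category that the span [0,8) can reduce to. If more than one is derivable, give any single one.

S

[0,8] S   >
  [0,4] S/NP   <
    [0,1] "that" : N
    [1,4] (S/NP)\N   >
      [1,2] "dog" : ((S/NP)\N)/NP
      [2,4] NP   <
        [2,3] "ate" : PP
        [3,4] "which" : NP\PP
  [4,8] NP   <
    [4,7] N   >
      [4,5] "under" : N/(N\S)
      [5,7] N\S   >
        [5,6] "read" : (N\S)/(S\N)
        [6,7] "a" : S\N
    [7,8] "liked" : NP\N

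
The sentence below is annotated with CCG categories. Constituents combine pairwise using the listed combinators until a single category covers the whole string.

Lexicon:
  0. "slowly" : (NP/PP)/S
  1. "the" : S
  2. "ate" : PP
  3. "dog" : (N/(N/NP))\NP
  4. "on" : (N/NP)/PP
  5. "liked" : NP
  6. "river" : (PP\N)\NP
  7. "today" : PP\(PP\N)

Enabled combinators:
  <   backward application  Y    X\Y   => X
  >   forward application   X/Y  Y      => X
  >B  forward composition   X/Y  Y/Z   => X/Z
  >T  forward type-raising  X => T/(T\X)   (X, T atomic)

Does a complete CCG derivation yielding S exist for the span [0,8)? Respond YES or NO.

(NP/PP)/S S PP (N/(N/NP))\NP (N/NP)/PP NP (PP\N)\NP PP\(PP\N)
CKY chart[0,8] = {N, N/(N\N), N/(PP\PP), NP/(NP\N), PP/(PP\N), S/(S\N)}; S ∉ chart

NO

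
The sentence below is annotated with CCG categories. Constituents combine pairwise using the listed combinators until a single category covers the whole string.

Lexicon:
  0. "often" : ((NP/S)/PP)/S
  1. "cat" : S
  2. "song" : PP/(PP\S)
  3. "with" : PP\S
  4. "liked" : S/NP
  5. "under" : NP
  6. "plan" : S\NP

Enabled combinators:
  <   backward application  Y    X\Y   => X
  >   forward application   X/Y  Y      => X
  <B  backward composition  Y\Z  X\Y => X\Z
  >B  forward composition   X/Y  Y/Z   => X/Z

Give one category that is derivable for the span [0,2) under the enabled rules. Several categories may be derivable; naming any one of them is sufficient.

[0,7] S   <
  [0,6] NP   >
    [0,4] NP/S   >
      [0,2] (NP/S)/PP   >
        [0,1] "often" : ((NP/S)/PP)/S
        [1,2] "cat" : S
      [2,4] PP   >
        [2,3] "song" : PP/(PP\S)
        [3,4] "with" : PP\S
    [4,6] S   >
      [4,5] "liked" : S/NP
      [5,6] "under" : NP
  [6,7] "plan" : S\NP

(NP/S)/PP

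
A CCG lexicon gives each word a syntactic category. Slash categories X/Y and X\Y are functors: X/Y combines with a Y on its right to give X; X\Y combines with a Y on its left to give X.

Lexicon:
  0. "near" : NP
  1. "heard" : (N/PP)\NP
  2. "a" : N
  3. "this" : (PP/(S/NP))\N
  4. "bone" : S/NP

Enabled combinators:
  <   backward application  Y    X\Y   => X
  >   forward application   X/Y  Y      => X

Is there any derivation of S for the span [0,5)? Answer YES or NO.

NP (N/PP)\NP N (PP/(S/NP))\N S/NP
CKY chart[0,5] = {N}; S ∉ chart

NO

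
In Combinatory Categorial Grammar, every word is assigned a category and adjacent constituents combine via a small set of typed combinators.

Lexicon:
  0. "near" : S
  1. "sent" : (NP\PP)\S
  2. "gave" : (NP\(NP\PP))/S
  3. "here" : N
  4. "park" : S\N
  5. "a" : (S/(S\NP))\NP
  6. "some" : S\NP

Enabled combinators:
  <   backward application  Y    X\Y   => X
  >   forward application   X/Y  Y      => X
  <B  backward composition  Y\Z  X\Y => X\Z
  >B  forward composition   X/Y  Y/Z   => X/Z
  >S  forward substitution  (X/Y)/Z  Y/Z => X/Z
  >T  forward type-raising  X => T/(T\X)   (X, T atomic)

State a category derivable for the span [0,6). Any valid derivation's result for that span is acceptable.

S/(S\NP)

[0,7] S   >
  [0,6] S/(S\NP)   <
    [0,5] NP   <
      [0,2] NP\PP   <
        [0,1] "near" : S
        [1,2] "sent" : (NP\PP)\S
      [2,5] NP\(NP\PP)   >
        [2,3] "gave" : (NP\(NP\PP))/S
        [3,5] S   <
          [3,4] "here" : N
          [4,5] "park" : S\N
    [5,6] "a" : (S/(S\NP))\NP
  [6,7] "some" : S\NP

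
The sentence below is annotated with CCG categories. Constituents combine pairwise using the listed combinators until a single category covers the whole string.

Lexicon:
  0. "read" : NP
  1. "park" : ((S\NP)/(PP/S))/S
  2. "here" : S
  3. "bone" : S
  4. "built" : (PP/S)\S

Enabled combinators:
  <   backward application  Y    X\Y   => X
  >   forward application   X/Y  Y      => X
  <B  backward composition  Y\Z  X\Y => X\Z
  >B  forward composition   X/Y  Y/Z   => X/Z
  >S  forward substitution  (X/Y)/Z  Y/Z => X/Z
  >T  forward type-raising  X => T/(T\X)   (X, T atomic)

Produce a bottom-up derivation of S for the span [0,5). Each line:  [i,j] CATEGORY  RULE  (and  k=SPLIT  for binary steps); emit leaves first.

[0,1] NP  lex  "read"
[1,2] ((S\NP)/(PP/S))/S  lex  "park"
[2,3] S  lex  "here"
[1,3] (S\NP)/(PP/S)  >  k=2
[3,4] S  lex  "bone"
[4,5] (PP/S)\S  lex  "built"
[3,5] PP/S  <  k=4
[1,5] S\NP  >  k=3
[0,5] S  <  k=1

[0,5] S   <
  [0,1] "read" : NP
  [1,5] S\NP   >
    [1,3] (S\NP)/(PP/S)   >
      [1,2] "park" : ((S\NP)/(PP/S))/S
      [2,3] "here" : S
    [3,5] PP/S   <
      [3,4] "bone" : S
      [4,5] "built" : (PP/S)\S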